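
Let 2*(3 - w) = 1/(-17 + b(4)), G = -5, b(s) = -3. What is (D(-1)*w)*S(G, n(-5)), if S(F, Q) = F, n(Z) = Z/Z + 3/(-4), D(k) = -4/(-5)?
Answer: -121/10 ≈ -12.100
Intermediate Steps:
D(k) = ⅘ (D(k) = -4*(-⅕) = ⅘)
n(Z) = ¼ (n(Z) = 1 + 3*(-¼) = 1 - ¾ = ¼)
w = 121/40 (w = 3 - 1/(2*(-17 - 3)) = 3 - ½/(-20) = 3 - ½*(-1/20) = 3 + 1/40 = 121/40 ≈ 3.0250)
(D(-1)*w)*S(G, n(-5)) = ((⅘)*(121/40))*(-5) = (121/50)*(-5) = -121/10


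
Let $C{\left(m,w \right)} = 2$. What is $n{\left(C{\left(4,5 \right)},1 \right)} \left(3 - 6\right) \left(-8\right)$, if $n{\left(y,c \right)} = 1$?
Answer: $24$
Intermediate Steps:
$n{\left(C{\left(4,5 \right)},1 \right)} \left(3 - 6\right) \left(-8\right) = 1 \left(3 - 6\right) \left(-8\right) = 1 \left(-3\right) \left(-8\right) = \left(-3\right) \left(-8\right) = 24$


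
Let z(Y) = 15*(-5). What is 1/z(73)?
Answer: -1/75 ≈ -0.013333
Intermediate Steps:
z(Y) = -75
1/z(73) = 1/(-75) = -1/75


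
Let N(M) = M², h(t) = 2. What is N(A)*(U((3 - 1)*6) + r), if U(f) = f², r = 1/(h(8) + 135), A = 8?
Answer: 1262656/137 ≈ 9216.5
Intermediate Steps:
r = 1/137 (r = 1/(2 + 135) = 1/137 ≈ 0.0072993)
N(A)*(U((3 - 1)*6) + r) = 8²*(((3 - 1)*6)² + 1/137) = 64*((2*6)² + 1/137) = 64*(12² + 1/137) = 64*(144 + 1/137) = 64*(19729/137) = 1262656/137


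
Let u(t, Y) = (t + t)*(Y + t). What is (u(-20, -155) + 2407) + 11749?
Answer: 21156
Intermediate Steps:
u(t, Y) = 2*t*(Y + t) (u(t, Y) = (2*t)*(Y + t) = 2*t*(Y + t))
(u(-20, -155) + 2407) + 11749 = (2*(-20)*(-155 - 20) + 2407) + 11749 = (2*(-20)*(-175) + 2407) + 11749 = (7000 + 2407) + 11749 = 9407 + 11749 = 21156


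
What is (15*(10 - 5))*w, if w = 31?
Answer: 2325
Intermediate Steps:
(15*(10 - 5))*w = (15*(10 - 5))*31 = (15*5)*31 = 75*31 = 2325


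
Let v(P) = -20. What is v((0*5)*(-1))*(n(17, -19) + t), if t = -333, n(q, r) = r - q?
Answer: 7380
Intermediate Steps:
v((0*5)*(-1))*(n(17, -19) + t) = -20*((-19 - 1*17) - 333) = -20*((-19 - 17) - 333) = -20*(-36 - 333) = -20*(-369) = 7380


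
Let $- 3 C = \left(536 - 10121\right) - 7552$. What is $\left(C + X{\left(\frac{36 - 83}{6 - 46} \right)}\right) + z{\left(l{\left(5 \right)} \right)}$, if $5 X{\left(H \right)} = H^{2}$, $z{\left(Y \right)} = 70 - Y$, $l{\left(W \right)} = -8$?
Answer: $\frac{138974627}{24000} \approx 5790.6$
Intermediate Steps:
$C = \frac{17137}{3}$ ($C = - \frac{\left(536 - 10121\right) - 7552}{3} = - \frac{-9585 - 7552}{3} = \left(- \frac{1}{3}\right) \left(-17137\right) = \frac{17137}{3} \approx 5712.3$)
$X{\left(H \right)} = \frac{H^{2}}{5}$
$\left(C + X{\left(\frac{36 - 83}{6 - 46} \right)}\right) + z{\left(l{\left(5 \right)} \right)} = \left(\frac{17137}{3} + \frac{\left(\frac{36 - 83}{6 - 46}\right)^{2}}{5}\right) + \left(70 - -8\right) = \left(\frac{17137}{3} + \frac{\left(- \frac{47}{-40}\right)^{2}}{5}\right) + \left(70 + 8\right) = \left(\frac{17137}{3} + \frac{\left(\left(-47\right) \left(- \frac{1}{40}\right)\right)^{2}}{5}\right) + 78 = \left(\frac{17137}{3} + \frac{\left(\frac{47}{40}\right)^{2}}{5}\right) + 78 = \left(\frac{17137}{3} + \frac{1}{5} \cdot \frac{2209}{1600}\right) + 78 = \left(\frac{17137}{3} + \frac{2209}{8000}\right) + 78 = \frac{137102627}{24000} + 78 = \frac{138974627}{24000}$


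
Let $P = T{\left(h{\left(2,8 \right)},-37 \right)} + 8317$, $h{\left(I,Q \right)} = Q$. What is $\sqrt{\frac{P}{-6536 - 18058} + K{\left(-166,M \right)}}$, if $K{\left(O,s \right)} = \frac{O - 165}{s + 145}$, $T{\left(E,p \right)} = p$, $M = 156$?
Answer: $\frac{19 i \sqrt{6056719291}}{1233799} \approx 1.1985 i$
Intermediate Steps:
$K{\left(O,s \right)} = \frac{-165 + O}{145 + s}$
$P = 8280$ ($P = -37 + 8317 = 8280$)
$\sqrt{\frac{P}{-6536 - 18058} + K{\left(-166,M \right)}} = \sqrt{\frac{8280}{-6536 - 18058} + \frac{-165 - 166}{145 + 156}} = \sqrt{\frac{8280}{-24594} + \frac{1}{301} \left(-331\right)} = \sqrt{8280 \left(- \frac{1}{24594}\right) + \frac{1}{301} \left(-331\right)} = \sqrt{- \frac{1380}{4099} - \frac{331}{301}} = \sqrt{- \frac{1772149}{1233799}} = \frac{19 i \sqrt{6056719291}}{1233799}$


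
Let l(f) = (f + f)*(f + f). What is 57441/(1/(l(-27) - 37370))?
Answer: -1979072214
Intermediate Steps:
l(f) = 4*f**2 (l(f) = (2*f)*(2*f) = 4*f**2)
57441/(1/(l(-27) - 37370)) = 57441/(1/(4*(-27)**2 - 37370)) = 57441/(1/(4*729 - 37370)) = 57441/(1/(2916 - 37370)) = 57441/(1/(-34454)) = 57441/(-1/34454) = 57441*(-34454) = -1979072214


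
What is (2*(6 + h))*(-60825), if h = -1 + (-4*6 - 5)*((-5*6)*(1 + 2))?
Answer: -318114750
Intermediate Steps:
h = 2609 (h = -1 + (-24 - 5)*(-30*3) = -1 - 29*(-90) = -1 + 2610 = 2609)
(2*(6 + h))*(-60825) = (2*(6 + 2609))*(-60825) = (2*2615)*(-60825) = 5230*(-60825) = -318114750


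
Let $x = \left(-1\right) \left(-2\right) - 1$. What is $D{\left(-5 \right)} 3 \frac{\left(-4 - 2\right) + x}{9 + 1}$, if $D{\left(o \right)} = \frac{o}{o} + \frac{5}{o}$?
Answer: $0$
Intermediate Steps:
$x = 1$ ($x = 2 - 1 = 1$)
$D{\left(o \right)} = 1 + \frac{5}{o}$
$D{\left(-5 \right)} 3 \frac{\left(-4 - 2\right) + x}{9 + 1} = \frac{5 - 5}{-5} \cdot 3 \frac{\left(-4 - 2\right) + 1}{9 + 1} = \left(- \frac{1}{5}\right) 0 \cdot 3 \frac{\left(-4 - 2\right) + 1}{10} = 0 \cdot 3 \left(-6 + 1\right) \frac{1}{10} = 0 \left(\left(-5\right) \frac{1}{10}\right) = 0 \left(- \frac{1}{2}\right) = 0$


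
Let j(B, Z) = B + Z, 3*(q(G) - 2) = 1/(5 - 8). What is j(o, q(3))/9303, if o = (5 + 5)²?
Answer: 131/11961 ≈ 0.010952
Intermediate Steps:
q(G) = 17/9 (q(G) = 2 + 1/(3*(5 - 8)) = 2 + (⅓)/(-3) = 2 + (⅓)*(-⅓) = 2 - ⅑ = 17/9)
o = 100 (o = 10² = 100)
j(o, q(3))/9303 = (100 + 17/9)/9303 = (917/9)*(1/9303) = 131/11961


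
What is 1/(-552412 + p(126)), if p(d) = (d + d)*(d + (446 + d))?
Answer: -1/376516 ≈ -2.6559e-6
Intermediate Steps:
p(d) = 2*d*(446 + 2*d) (p(d) = (2*d)*(446 + 2*d) = 2*d*(446 + 2*d))
1/(-552412 + p(126)) = 1/(-552412 + 4*126*(223 + 126)) = 1/(-552412 + 4*126*349) = 1/(-552412 + 175896) = 1/(-376516) = -1/376516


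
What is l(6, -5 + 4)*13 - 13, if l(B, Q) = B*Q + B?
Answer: -13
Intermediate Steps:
l(B, Q) = B + B*Q
l(6, -5 + 4)*13 - 13 = (6*(1 + (-5 + 4)))*13 - 13 = (6*(1 - 1))*13 - 13 = (6*0)*13 - 13 = 0*13 - 13 = 0 - 13 = -13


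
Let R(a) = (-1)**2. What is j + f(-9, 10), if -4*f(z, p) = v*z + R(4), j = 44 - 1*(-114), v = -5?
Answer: 293/2 ≈ 146.50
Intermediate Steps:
j = 158 (j = 44 + 114 = 158)
R(a) = 1
f(z, p) = -1/4 + 5*z/4 (f(z, p) = -(-5*z + 1)/4 = -(1 - 5*z)/4 = -1/4 + 5*z/4)
j + f(-9, 10) = 158 + (-1/4 + (5/4)*(-9)) = 158 + (-1/4 - 45/4) = 158 - 23/2 = 293/2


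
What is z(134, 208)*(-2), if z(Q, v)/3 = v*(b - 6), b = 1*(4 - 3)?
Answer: 6240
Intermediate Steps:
b = 1 (b = 1*1 = 1)
z(Q, v) = -15*v (z(Q, v) = 3*(v*(1 - 6)) = 3*(v*(-5)) = 3*(-5*v) = -15*v)
z(134, 208)*(-2) = -15*208*(-2) = -3120*(-2) = 6240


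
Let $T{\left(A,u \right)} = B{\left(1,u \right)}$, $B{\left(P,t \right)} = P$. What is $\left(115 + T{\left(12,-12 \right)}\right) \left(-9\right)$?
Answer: $-1044$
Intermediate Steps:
$T{\left(A,u \right)} = 1$
$\left(115 + T{\left(12,-12 \right)}\right) \left(-9\right) = \left(115 + 1\right) \left(-9\right) = 116 \left(-9\right) = -1044$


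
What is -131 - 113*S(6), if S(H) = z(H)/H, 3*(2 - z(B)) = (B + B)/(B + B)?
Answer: -2923/18 ≈ -162.39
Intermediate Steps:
z(B) = 5/3 (z(B) = 2 - (B + B)/(3*(B + B)) = 2 - 2*B/(3*(2*B)) = 2 - 2*B*1/(2*B)/3 = 2 - ⅓*1 = 2 - ⅓ = 5/3)
S(H) = 5/(3*H)
-131 - 113*S(6) = -131 - 565/(3*6) = -131 - 113*5/18 = -131 - 565/18 = -2923/18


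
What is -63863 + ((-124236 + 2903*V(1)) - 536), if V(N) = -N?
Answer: -191538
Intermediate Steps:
-63863 + ((-124236 + 2903*V(1)) - 536) = -63863 + ((-124236 + 2903*(-1*1)) - 536) = -63863 + ((-124236 + 2903*(-1)) - 536) = -63863 + ((-124236 - 2903) - 536) = -63863 + (-127139 - 536) = -63863 - 127675 = -191538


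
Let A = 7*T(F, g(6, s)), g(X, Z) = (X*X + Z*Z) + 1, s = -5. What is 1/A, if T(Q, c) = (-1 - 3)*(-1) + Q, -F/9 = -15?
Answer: 1/973 ≈ 0.0010277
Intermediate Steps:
F = 135 (F = -9*(-15) = 135)
g(X, Z) = 1 + X² + Z² (g(X, Z) = (X² + Z²) + 1 = 1 + X² + Z²)
T(Q, c) = 4 + Q (T(Q, c) = -4*(-1) + Q = 4 + Q)
A = 973 (A = 7*(4 + 135) = 7*139 = 973)
1/A = 1/973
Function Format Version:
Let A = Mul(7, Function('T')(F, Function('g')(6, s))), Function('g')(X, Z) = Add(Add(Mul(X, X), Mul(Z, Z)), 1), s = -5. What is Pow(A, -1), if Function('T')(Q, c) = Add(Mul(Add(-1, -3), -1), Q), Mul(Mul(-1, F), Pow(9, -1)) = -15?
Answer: Rational(1, 973) ≈ 0.0010277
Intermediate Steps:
F = 135 (F = Mul(-9, -15) = 135)
Function('g')(X, Z) = Add(1, Pow(X, 2), Pow(Z, 2)) (Function('g')(X, Z) = Add(Add(Pow(X, 2), Pow(Z, 2)), 1) = Add(1, Pow(X, 2), Pow(Z, 2)))
Function('T')(Q, c) = Add(4, Q) (Function('T')(Q, c) = Add(Mul(-4, -1), Q) = Add(4, Q))
A = 973 (A = Mul(7, Add(4, 135)) = Mul(7, 139) = 973)
Pow(A, -1) = Pow(973, -1) = Rational(1, 973)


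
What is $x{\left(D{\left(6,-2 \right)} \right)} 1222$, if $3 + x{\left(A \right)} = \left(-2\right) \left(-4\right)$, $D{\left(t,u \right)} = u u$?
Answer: $6110$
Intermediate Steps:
$D{\left(t,u \right)} = u^{2}$
$x{\left(A \right)} = 5$ ($x{\left(A \right)} = -3 - -8 = -3 + 8 = 5$)
$x{\left(D{\left(6,-2 \right)} \right)} 1222 = 5 \cdot 1222 = 6110$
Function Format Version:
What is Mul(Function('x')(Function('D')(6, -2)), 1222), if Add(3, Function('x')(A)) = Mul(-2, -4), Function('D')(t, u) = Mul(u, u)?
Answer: 6110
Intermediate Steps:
Function('D')(t, u) = Pow(u, 2)
Function('x')(A) = 5 (Function('x')(A) = Add(-3, Mul(-2, -4)) = Add(-3, 8) = 5)
Mul(Function('x')(Function('D')(6, -2)), 1222) = Mul(5, 1222) = 6110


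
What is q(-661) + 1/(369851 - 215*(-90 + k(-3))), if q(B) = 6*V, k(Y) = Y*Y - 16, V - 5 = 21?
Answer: 60950137/390706 ≈ 156.00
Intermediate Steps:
V = 26 (V = 5 + 21 = 26)
k(Y) = -16 + Y² (k(Y) = Y² - 16 = -16 + Y²)
q(B) = 156 (q(B) = 6*26 = 156)
q(-661) + 1/(369851 - 215*(-90 + k(-3))) = 156 + 1/(369851 - 215*(-90 + (-16 + (-3)²))) = 156 + 1/(369851 - 215*(-90 + (-16 + 9))) = 156 + 1/(369851 - 215*(-90 - 7)) = 156 + 1/(369851 - 215*(-97)) = 156 + 1/(369851 + 20855) = 156 + 1/390706 = 60950137/390706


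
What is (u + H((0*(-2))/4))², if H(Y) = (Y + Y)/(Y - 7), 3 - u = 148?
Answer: 21025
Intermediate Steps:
u = -145 (u = 3 - 1*148 = 3 - 148 = -145)
H(Y) = 2*Y/(-7 + Y) (H(Y) = (2*Y)/(-7 + Y) = 2*Y/(-7 + Y))
(u + H((0*(-2))/4))² = (-145 + 2*((0*(-2))/4)/(-7 + (0*(-2))/4))² = (-145 + 2*(0*(¼))/(-7 + 0*(¼)))² = (-145 + 2*0/(-7 + 0))² = (-145 + 2*0/(-7))² = (-145 + 2*0*(-⅐))² = (-145 + 0)² = (-145)² = 21025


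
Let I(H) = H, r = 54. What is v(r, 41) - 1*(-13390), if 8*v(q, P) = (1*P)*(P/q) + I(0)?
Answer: 5786161/432 ≈ 13394.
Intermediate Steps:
v(q, P) = P²/(8*q) (v(q, P) = ((1*P)*(P/q) + 0)/8 = (P*(P/q) + 0)/8 = (P²/q + 0)/8 = (P²/q)/8 = P²/(8*q))
v(r, 41) - 1*(-13390) = (⅛)*41²/54 - 1*(-13390) = (⅛)*1681*(1/54) + 13390 = 1681/432 + 13390 = 5786161/432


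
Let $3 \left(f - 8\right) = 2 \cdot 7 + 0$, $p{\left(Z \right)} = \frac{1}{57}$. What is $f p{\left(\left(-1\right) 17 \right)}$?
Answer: $\frac{2}{9} \approx 0.22222$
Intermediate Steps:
$p{\left(Z \right)} = \frac{1}{57}$
$f = \frac{38}{3}$ ($f = 8 + \frac{2 \cdot 7 + 0}{3} = 8 + \frac{14 + 0}{3} = 8 + \frac{1}{3} \cdot 14 = 8 + \frac{14}{3} = \frac{38}{3} \approx 12.667$)
$f p{\left(\left(-1\right) 17 \right)} = \frac{38}{3} \cdot \frac{1}{57} = \frac{2}{9}$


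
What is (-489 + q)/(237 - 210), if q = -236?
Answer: -725/27 ≈ -26.852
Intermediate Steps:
(-489 + q)/(237 - 210) = (-489 - 236)/(237 - 210) = -725/27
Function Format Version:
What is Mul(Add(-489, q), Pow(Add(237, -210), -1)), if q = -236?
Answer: Rational(-725, 27) ≈ -26.852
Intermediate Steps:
Mul(Add(-489, q), Pow(Add(237, -210), -1)) = Mul(Add(-489, -236), Pow(Add(237, -210), -1)) = Mul(-725, Pow(27, -1)) = Mul(-725, Rational(1, 27)) = Rational(-725, 27)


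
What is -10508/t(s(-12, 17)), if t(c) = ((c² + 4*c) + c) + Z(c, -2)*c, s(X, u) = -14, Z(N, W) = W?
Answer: -5254/77 ≈ -68.234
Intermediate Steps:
t(c) = c² + 3*c (t(c) = ((c² + 4*c) + c) - 2*c = (c² + 5*c) - 2*c = c² + 3*c)
-10508/t(s(-12, 17)) = -10508*(-1/(14*(3 - 14))) = -10508/((-14*(-11))) = -10508/154 = -10508*1/154 = -5254/77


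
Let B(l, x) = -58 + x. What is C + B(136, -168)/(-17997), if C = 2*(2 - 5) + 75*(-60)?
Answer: -81094256/17997 ≈ -4506.0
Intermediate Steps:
C = -4506 (C = 2*(-3) - 4500 = -6 - 4500 = -4506)
C + B(136, -168)/(-17997) = -4506 + (-58 - 168)/(-17997) = -4506 - 226*(-1/17997) = -4506 + 226/17997 = -81094256/17997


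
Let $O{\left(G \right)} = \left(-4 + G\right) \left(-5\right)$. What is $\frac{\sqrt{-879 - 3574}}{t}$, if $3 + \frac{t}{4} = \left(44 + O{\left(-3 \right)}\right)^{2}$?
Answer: $\frac{i \sqrt{4453}}{24952} \approx 0.0026744 i$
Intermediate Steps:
$O{\left(G \right)} = 20 - 5 G$
$t = 24952$ ($t = -12 + 4 \left(44 + \left(20 - -15\right)\right)^{2} = -12 + 4 \left(44 + \left(20 + 15\right)\right)^{2} = -12 + 4 \left(44 + 35\right)^{2} = -12 + 4 \cdot 79^{2} = -12 + 4 \cdot 6241 = -12 + 24964 = 24952$)
$\frac{\sqrt{-879 - 3574}}{t} = \frac{\sqrt{-879 - 3574}}{24952} = \sqrt{-4453} \cdot \frac{1}{24952} = i \sqrt{4453} \cdot \frac{1}{24952} = \frac{i \sqrt{4453}}{24952}$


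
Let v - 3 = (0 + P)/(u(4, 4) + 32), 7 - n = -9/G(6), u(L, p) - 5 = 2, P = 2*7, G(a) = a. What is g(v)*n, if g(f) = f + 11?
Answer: 4760/39 ≈ 122.05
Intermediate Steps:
P = 14
u(L, p) = 7 (u(L, p) = 5 + 2 = 7)
n = 17/2 (n = 7 - (-9)/6 = 7 - 1*(-3/2) = 7 + 3/2 = 17/2 ≈ 8.5000)
v = 131/39 (v = 3 + (0 + 14)/(7 + 32) = 3 + 14/39 = 131/39 ≈ 3.3590)
g(f) = 11 + f
g(v)*n = (11 + 131/39)*(17/2) = (560/39)*(17/2) = 4760/39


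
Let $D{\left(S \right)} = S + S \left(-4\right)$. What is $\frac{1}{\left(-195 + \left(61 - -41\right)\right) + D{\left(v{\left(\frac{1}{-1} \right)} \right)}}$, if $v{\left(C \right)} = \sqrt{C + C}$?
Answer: $\frac{i}{3 \left(\sqrt{2} - 31 i\right)} \approx -0.01073 + 0.00048952 i$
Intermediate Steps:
$v{\left(C \right)} = \sqrt{2} \sqrt{C}$ ($v{\left(C \right)} = \sqrt{2 C} = \sqrt{2} \sqrt{C}$)
$D{\left(S \right)} = - 3 S$ ($D{\left(S \right)} = S - 4 S = - 3 S$)
$\frac{1}{\left(-195 + \left(61 - -41\right)\right) + D{\left(v{\left(\frac{1}{-1} \right)} \right)}} = \frac{1}{\left(-195 + \left(61 - -41\right)\right) - 3 \sqrt{2} \sqrt{\frac{1}{-1}}} = \frac{1}{\left(-195 + \left(61 + 41\right)\right) - 3 \sqrt{2} \sqrt{-1}} = \frac{1}{\left(-195 + 102\right) - 3 \sqrt{2} i} = \frac{1}{-93 - 3 i \sqrt{2}}$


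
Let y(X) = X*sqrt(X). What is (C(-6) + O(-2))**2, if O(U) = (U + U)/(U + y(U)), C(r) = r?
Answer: 8*(6*sqrt(2) + 7*I)/(I + 2*sqrt(2)) ≈ 27.556 + 10.057*I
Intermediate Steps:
y(X) = X**(3/2)
O(U) = 2*U/(U + U**(3/2)) (O(U) = (U + U)/(U + U**(3/2)) = (2*U)/(U + U**(3/2)) = 2*U/(U + U**(3/2)))
(C(-6) + O(-2))**2 = (-6 + 2*(-2)/(-2 + (-2)**(3/2)))**2 = (-6 + 2*(-2)/(-2 - 2*I*sqrt(2)))**2 = (-6 - 4/(-2 - 2*I*sqrt(2)))**2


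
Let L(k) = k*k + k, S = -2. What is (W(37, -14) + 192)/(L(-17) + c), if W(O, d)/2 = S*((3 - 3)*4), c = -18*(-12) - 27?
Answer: 192/461 ≈ 0.41649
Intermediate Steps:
c = 189 (c = 216 - 27 = 189)
W(O, d) = 0 (W(O, d) = 2*(-2*(3 - 3)*4) = 2*(-0*4) = 2*(-2*0) = 2*0 = 0)
L(k) = k + k² (L(k) = k² + k = k + k²)
(W(37, -14) + 192)/(L(-17) + c) = (0 + 192)/(-17*(1 - 17) + 189) = 192/(-17*(-16) + 189) = 192/(272 + 189) = 192/461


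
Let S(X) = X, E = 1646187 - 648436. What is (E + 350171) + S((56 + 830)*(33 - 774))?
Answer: 691396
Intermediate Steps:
E = 997751
(E + 350171) + S((56 + 830)*(33 - 774)) = (997751 + 350171) + (56 + 830)*(33 - 774) = 1347922 + 886*(-741) = 1347922 - 656526 = 691396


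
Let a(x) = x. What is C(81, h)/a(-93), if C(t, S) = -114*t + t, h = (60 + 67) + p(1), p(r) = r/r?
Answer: 3051/31 ≈ 98.419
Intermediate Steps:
p(r) = 1
h = 128 (h = (60 + 67) + 1 = 127 + 1 = 128)
C(t, S) = -113*t
C(81, h)/a(-93) = -113*81/(-93) = -9153*(-1/93) = 3051/31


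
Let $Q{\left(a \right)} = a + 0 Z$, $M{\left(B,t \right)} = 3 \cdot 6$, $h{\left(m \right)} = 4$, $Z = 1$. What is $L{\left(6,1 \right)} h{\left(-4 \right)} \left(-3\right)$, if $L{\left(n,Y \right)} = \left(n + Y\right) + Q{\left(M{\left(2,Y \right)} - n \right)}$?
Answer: $-228$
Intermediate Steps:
$M{\left(B,t \right)} = 18$
$Q{\left(a \right)} = a$ ($Q{\left(a \right)} = a + 0 \cdot 1 = a + 0 = a$)
$L{\left(n,Y \right)} = 18 + Y$ ($L{\left(n,Y \right)} = \left(n + Y\right) - \left(-18 + n\right) = \left(Y + n\right) - \left(-18 + n\right) = 18 + Y$)
$L{\left(6,1 \right)} h{\left(-4 \right)} \left(-3\right) = \left(18 + 1\right) 4 \left(-3\right) = 19 \cdot 4 \left(-3\right) = 76 \left(-3\right) = -228$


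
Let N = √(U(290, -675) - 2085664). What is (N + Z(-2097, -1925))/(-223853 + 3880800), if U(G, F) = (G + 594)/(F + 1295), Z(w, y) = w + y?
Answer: -4022/3656947 + I*√50108043345/566826785 ≈ -0.0010998 + 0.00039491*I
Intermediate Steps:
U(G, F) = (594 + G)/(1295 + F)
N = I*√50108043345/155 (N = √((594 + 290)/(1295 - 675) - 2085664) = √(884/620 - 2085664) = √((1/620)*884 - 2085664) = √(221/155 - 2085664) = √(-323277699/155) = I*√50108043345/155 ≈ 1444.2*I)
(N + Z(-2097, -1925))/(-223853 + 3880800) = (I*√50108043345/155 + (-2097 - 1925))/(-223853 + 3880800) = (I*√50108043345/155 - 4022)/3656947 = (-4022 + I*√50108043345/155)*(1/3656947) = -4022/3656947 + I*√50108043345/566826785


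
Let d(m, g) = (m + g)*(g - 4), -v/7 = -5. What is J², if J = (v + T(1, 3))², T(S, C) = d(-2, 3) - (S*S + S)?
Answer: 1048576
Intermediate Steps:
v = 35 (v = -7*(-5) = 35)
d(m, g) = (-4 + g)*(g + m) (d(m, g) = (g + m)*(-4 + g) = (-4 + g)*(g + m))
T(S, C) = -1 - S - S² (T(S, C) = (3² - 4*3 - 4*(-2) + 3*(-2)) - (S*S + S) = (9 - 12 + 8 - 6) - (S² + S) = -1 - (S + S²) = -1 + (-S - S²) = -1 - S - S²)
J = 1024 (J = (35 + (-1 - 1*1 - 1*1²))² = (35 + (-1 - 1 - 1*1))² = (35 + (-1 - 1 - 1))² = (35 - 3)² = 32² = 1024)
J² = 1024² = 1048576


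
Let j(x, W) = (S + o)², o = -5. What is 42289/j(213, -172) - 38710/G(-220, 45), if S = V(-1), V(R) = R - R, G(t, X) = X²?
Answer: 3386699/2025 ≈ 1672.4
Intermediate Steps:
V(R) = 0
S = 0
j(x, W) = 25 (j(x, W) = (0 - 5)² = (-5)² = 25)
42289/j(213, -172) - 38710/G(-220, 45) = 42289/25 - 38710/(45²) = 42289*(1/25) - 38710/2025 = 42289/25 - 38710*1/2025 = 42289/25 - 7742/405 = 3386699/2025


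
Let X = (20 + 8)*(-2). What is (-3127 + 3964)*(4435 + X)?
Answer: 3665223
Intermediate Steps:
X = -56 (X = 28*(-2) = -56)
(-3127 + 3964)*(4435 + X) = (-3127 + 3964)*(4435 - 56) = 837*4379 = 3665223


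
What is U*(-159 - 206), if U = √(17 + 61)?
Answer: -365*√78 ≈ -3223.6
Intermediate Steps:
U = √78 ≈ 8.8318
U*(-159 - 206) = √78*(-159 - 206) = √78*(-365) = -365*√78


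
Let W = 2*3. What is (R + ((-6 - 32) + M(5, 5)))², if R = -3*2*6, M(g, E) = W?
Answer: 4624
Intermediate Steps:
W = 6
M(g, E) = 6
R = -36 (R = -6*6 = -36)
(R + ((-6 - 32) + M(5, 5)))² = (-36 + ((-6 - 32) + 6))² = (-36 + (-38 + 6))² = (-36 - 32)² = (-68)² = 4624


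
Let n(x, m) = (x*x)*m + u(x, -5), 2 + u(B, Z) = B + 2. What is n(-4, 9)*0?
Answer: 0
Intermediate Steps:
u(B, Z) = B (u(B, Z) = -2 + (B + 2) = -2 + (2 + B) = B)
n(x, m) = x + m*x² (n(x, m) = (x*x)*m + x = x²*m + x = m*x² + x = x + m*x²)
n(-4, 9)*0 = -4*(1 + 9*(-4))*0 = -4*(1 - 36)*0 = -4*(-35)*0 = 140*0 = 0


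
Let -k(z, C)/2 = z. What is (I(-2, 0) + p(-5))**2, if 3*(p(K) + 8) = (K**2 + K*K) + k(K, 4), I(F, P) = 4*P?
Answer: 144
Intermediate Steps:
k(z, C) = -2*z
p(K) = -8 - 2*K/3 + 2*K**2/3 (p(K) = -8 + ((K**2 + K*K) - 2*K)/3 = -8 + ((K**2 + K**2) - 2*K)/3 = -8 + (2*K**2 - 2*K)/3 = -8 + (-2*K + 2*K**2)/3 = -8 + (-2*K/3 + 2*K**2/3) = -8 - 2*K/3 + 2*K**2/3)
(I(-2, 0) + p(-5))**2 = (4*0 + (-8 - 2/3*(-5) + (2/3)*(-5)**2))**2 = (0 + (-8 + 10/3 + (2/3)*25))**2 = (0 + (-8 + 10/3 + 50/3))**2 = (0 + 12)**2 = 12**2 = 144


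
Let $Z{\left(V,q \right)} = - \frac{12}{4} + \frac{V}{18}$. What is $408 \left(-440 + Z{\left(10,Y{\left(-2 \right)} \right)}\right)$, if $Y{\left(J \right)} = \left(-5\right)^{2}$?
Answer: $- \frac{541552}{3} \approx -1.8052 \cdot 10^{5}$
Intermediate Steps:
$Y{\left(J \right)} = 25$
$Z{\left(V,q \right)} = -3 + \frac{V}{18}$ ($Z{\left(V,q \right)} = \left(-12\right) \frac{1}{4} + V \frac{1}{18} = -3 + \frac{V}{18}$)
$408 \left(-440 + Z{\left(10,Y{\left(-2 \right)} \right)}\right) = 408 \left(-440 + \left(-3 + \frac{1}{18} \cdot 10\right)\right) = 408 \left(-440 + \left(-3 + \frac{5}{9}\right)\right) = 408 \left(-440 - \frac{22}{9}\right) = 408 \left(- \frac{3982}{9}\right) = - \frac{541552}{3}$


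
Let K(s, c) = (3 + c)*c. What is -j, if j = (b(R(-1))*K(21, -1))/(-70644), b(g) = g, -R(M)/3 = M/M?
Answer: 1/11774 ≈ 8.4933e-5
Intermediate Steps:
K(s, c) = c*(3 + c)
R(M) = -3 (R(M) = -3*M/M = -3*1 = -3)
j = -1/11774 (j = -(-3)*(3 - 1)/(-70644) = -(-3)*2*(-1/70644) = -3*(-2)*(-1/70644) = 6*(-1/70644) = -1/11774 ≈ -8.4933e-5)
-j = -1*(-1/11774) = 1/11774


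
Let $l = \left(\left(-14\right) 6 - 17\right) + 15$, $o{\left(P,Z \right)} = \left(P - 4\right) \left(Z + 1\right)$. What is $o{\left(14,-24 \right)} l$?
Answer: $19780$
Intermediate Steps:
$o{\left(P,Z \right)} = \left(1 + Z\right) \left(-4 + P\right)$ ($o{\left(P,Z \right)} = \left(-4 + P\right) \left(1 + Z\right) = \left(1 + Z\right) \left(-4 + P\right)$)
$l = -86$ ($l = \left(-84 - 17\right) + 15 = -101 + 15 = -86$)
$o{\left(14,-24 \right)} l = \left(-4 + 14 - -96 + 14 \left(-24\right)\right) \left(-86\right) = \left(-4 + 14 + 96 - 336\right) \left(-86\right) = \left(-230\right) \left(-86\right) = 19780$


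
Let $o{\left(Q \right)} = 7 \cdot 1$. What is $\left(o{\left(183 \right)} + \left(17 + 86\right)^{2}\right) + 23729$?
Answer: $34345$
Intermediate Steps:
$o{\left(Q \right)} = 7$
$\left(o{\left(183 \right)} + \left(17 + 86\right)^{2}\right) + 23729 = \left(7 + \left(17 + 86\right)^{2}\right) + 23729 = \left(7 + 103^{2}\right) + 23729 = \left(7 + 10609\right) + 23729 = 10616 + 23729 = 34345$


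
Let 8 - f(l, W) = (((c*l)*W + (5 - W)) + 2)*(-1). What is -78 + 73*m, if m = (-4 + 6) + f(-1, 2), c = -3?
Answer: 1455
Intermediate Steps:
f(l, W) = 15 - W - 3*W*l (f(l, W) = 8 - (((-3*l)*W + (5 - W)) + 2)*(-1) = 8 - ((-3*W*l + (5 - W)) + 2)*(-1) = 8 - ((5 - W - 3*W*l) + 2)*(-1) = 8 - (7 - W - 3*W*l)*(-1) = 8 - (-7 + W + 3*W*l) = 8 + (7 - W - 3*W*l) = 15 - W - 3*W*l)
m = 21 (m = (-4 + 6) + (15 - 1*2 - 3*2*(-1)) = 2 + (15 - 2 + 6) = 2 + 19 = 21)
-78 + 73*m = -78 + 73*21 = -78 + 1533 = 1455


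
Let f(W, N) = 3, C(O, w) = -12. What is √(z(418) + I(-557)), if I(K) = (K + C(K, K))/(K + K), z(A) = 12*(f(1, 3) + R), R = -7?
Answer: I*√58933942/1114 ≈ 6.8912*I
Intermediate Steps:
z(A) = -48 (z(A) = 12*(3 - 7) = 12*(-4) = -48)
I(K) = (-12 + K)/(2*K) (I(K) = (K - 12)/(K + K) = (-12 + K)/((2*K)) = (-12 + K)*(1/(2*K)) = (-12 + K)/(2*K))
√(z(418) + I(-557)) = √(-48 + (½)*(-12 - 557)/(-557)) = √(-48 + (½)*(-1/557)*(-569)) = √(-48 + 569/1114) = √(-52903/1114) = I*√58933942/1114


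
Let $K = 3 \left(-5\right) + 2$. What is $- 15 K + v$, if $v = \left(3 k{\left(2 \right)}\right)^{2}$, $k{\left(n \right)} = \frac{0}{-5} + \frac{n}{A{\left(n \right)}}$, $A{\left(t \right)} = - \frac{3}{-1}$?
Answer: $199$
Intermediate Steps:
$A{\left(t \right)} = 3$ ($A{\left(t \right)} = \left(-3\right) \left(-1\right) = 3$)
$k{\left(n \right)} = \frac{n}{3}$ ($k{\left(n \right)} = \frac{0}{-5} + \frac{n}{3} = 0 \left(- \frac{1}{5}\right) + n \frac{1}{3} = 0 + \frac{n}{3} = \frac{n}{3}$)
$K = -13$ ($K = -15 + 2 = -13$)
$v = 4$ ($v = \left(3 \cdot \frac{1}{3} \cdot 2\right)^{2} = \left(3 \cdot \frac{2}{3}\right)^{2} = 2^{2} = 4$)
$- 15 K + v = \left(-15\right) \left(-13\right) + 4 = 195 + 4 = 199$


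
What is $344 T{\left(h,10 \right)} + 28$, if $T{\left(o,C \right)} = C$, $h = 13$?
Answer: $3468$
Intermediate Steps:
$344 T{\left(h,10 \right)} + 28 = 344 \cdot 10 + 28 = 3440 + 28 = 3468$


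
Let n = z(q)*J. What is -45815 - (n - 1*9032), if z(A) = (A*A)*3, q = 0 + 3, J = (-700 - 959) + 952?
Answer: -17694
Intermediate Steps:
J = -707 (J = -1659 + 952 = -707)
q = 3
z(A) = 3*A² (z(A) = A²*3 = 3*A²)
n = -19089 (n = (3*3²)*(-707) = (3*9)*(-707) = 27*(-707) = -19089)
-45815 - (n - 1*9032) = -45815 - (-19089 - 1*9032) = -45815 - (-19089 - 9032) = -45815 - 1*(-28121) = -45815 + 28121 = -17694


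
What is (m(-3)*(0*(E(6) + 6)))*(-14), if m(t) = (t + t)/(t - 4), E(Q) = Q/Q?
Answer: 0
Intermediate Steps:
E(Q) = 1
m(t) = 2*t/(-4 + t) (m(t) = (2*t)/(-4 + t) = 2*t/(-4 + t))
(m(-3)*(0*(E(6) + 6)))*(-14) = ((2*(-3)/(-4 - 3))*(0*(1 + 6)))*(-14) = ((2*(-3)/(-7))*(0*7))*(-14) = ((2*(-3)*(-⅐))*0)*(-14) = ((6/7)*0)*(-14) = 0*(-14) = 0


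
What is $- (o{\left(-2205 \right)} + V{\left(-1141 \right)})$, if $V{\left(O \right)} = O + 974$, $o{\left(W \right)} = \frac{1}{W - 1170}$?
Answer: $\frac{563626}{3375} \approx 167.0$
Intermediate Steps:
$o{\left(W \right)} = \frac{1}{-1170 + W}$
$V{\left(O \right)} = 974 + O$
$- (o{\left(-2205 \right)} + V{\left(-1141 \right)}) = - (\frac{1}{-1170 - 2205} + \left(974 - 1141\right)) = - (\frac{1}{-3375} - 167) = - (- \frac{1}{3375} - 167) = \left(-1\right) \left(- \frac{563626}{3375}\right) = \frac{563626}{3375}$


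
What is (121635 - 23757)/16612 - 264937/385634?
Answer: 4167993901/800769001 ≈ 5.2050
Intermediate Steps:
(121635 - 23757)/16612 - 264937/385634 = 97878*(1/16612) - 264937*1/385634 = 48939/8306 - 264937/385634 = 4167993901/800769001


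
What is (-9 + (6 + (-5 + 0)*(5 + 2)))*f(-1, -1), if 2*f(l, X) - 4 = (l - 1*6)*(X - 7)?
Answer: -1140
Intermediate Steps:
f(l, X) = 2 + (-7 + X)*(-6 + l)/2 (f(l, X) = 2 + ((l - 1*6)*(X - 7))/2 = 2 + ((l - 6)*(-7 + X))/2 = 2 + ((-6 + l)*(-7 + X))/2 = 2 + ((-7 + X)*(-6 + l))/2 = 2 + (-7 + X)*(-6 + l)/2)
(-9 + (6 + (-5 + 0)*(5 + 2)))*f(-1, -1) = (-9 + (6 + (-5 + 0)*(5 + 2)))*(23 - 3*(-1) - 7/2*(-1) + (½)*(-1)*(-1)) = (-9 + (6 - 5*7))*(23 + 3 + 7/2 + ½) = (-9 + (6 - 35))*30 = (-9 - 29)*30 = -38*30 = -1140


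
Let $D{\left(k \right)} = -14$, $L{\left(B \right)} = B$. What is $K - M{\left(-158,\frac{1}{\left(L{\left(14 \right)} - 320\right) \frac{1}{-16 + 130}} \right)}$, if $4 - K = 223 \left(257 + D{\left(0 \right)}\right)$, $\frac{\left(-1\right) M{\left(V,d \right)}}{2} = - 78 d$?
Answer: $- \frac{920157}{17} \approx -54127.0$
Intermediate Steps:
$M{\left(V,d \right)} = 156 d$ ($M{\left(V,d \right)} = - 2 \left(- 78 d\right) = 156 d$)
$K = -54185$ ($K = 4 - 223 \left(257 - 14\right) = 4 - 223 \cdot 243 = 4 - 54189 = -54185$)
$K - M{\left(-158,\frac{1}{\left(L{\left(14 \right)} - 320\right) \frac{1}{-16 + 130}} \right)} = -54185 - \frac{156}{\left(14 - 320\right) \frac{1}{-16 + 130}} = -54185 - \frac{156}{\left(-306\right) \frac{1}{114}} = -54185 - \frac{156}{- \frac{51}{19}} = -54185 - 156 \left(- \frac{19}{51}\right) = -54185 - - \frac{988}{17} = -54185 + \frac{988}{17} = - \frac{920157}{17}$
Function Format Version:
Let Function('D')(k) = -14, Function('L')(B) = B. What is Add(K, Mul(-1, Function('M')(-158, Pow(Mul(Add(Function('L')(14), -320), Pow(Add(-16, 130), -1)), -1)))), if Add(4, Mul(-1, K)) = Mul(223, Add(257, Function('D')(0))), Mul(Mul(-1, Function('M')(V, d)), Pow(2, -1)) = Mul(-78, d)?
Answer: Rational(-920157, 17) ≈ -54127.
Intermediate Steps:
Function('M')(V, d) = Mul(156, d) (Function('M')(V, d) = Mul(-2, Mul(-78, d)) = Mul(156, d))
K = -54185 (K = Add(4, Mul(-1, Mul(223, Add(257, -14)))) = Add(4, Mul(-1, Mul(223, 243))) = Add(4, Mul(-1, 54189)) = Add(4, -54189) = -54185)
Add(K, Mul(-1, Function('M')(-158, Pow(Mul(Add(Function('L')(14), -320), Pow(Add(-16, 130), -1)), -1)))) = Add(-54185, Mul(-1, Mul(156, Pow(Mul(Add(14, -320), Pow(Add(-16, 130), -1)), -1)))) = Add(-54185, Mul(-1, Mul(156, Pow(Mul(-306, Pow(114, -1)), -1)))) = Add(-54185, Mul(-1, Mul(156, Pow(Mul(-306, Rational(1, 114)), -1)))) = Add(-54185, Mul(-1, Mul(156, Pow(Rational(-51, 19), -1)))) = Add(-54185, Mul(-1, Mul(156, Rational(-19, 51)))) = Add(-54185, Mul(-1, Rational(-988, 17))) = Add(-54185, Rational(988, 17)) = Rational(-920157, 17)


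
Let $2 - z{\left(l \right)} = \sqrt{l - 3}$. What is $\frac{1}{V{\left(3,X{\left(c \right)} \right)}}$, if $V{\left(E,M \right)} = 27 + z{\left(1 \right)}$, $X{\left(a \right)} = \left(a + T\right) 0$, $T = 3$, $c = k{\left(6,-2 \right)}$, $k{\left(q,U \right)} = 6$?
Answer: $\frac{29}{843} + \frac{i \sqrt{2}}{843} \approx 0.034401 + 0.0016776 i$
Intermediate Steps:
$c = 6$
$X{\left(a \right)} = 0$ ($X{\left(a \right)} = \left(a + 3\right) 0 = \left(3 + a\right) 0 = 0$)
$z{\left(l \right)} = 2 - \sqrt{-3 + l}$ ($z{\left(l \right)} = 2 - \sqrt{l - 3} = 2 - \sqrt{-3 + l}$)
$V{\left(E,M \right)} = 29 - i \sqrt{2}$ ($V{\left(E,M \right)} = 27 + \left(2 - \sqrt{-3 + 1}\right) = 27 + \left(2 - \sqrt{-2}\right) = 27 + \left(2 - i \sqrt{2}\right) = 29 - i \sqrt{2}$)
$\frac{1}{V{\left(3,X{\left(c \right)} \right)}} = \frac{1}{29 - i \sqrt{2}}$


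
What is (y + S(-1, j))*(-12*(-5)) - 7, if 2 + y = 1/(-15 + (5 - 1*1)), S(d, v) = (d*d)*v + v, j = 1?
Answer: -137/11 ≈ -12.455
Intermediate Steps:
S(d, v) = v + v*d² (S(d, v) = d²*v + v = v*d² + v = v + v*d²)
y = -23/11 (y = -2 + 1/(-15 + (5 - 1*1)) = -2 + 1/(-15 + (5 - 1)) = -2 + 1/(-15 + 4) = -2 + 1/(-11) = -2 - 1/11 = -23/11 ≈ -2.0909)
(y + S(-1, j))*(-12*(-5)) - 7 = (-23/11 + 1*(1 + (-1)²))*(-12*(-5)) - 7 = (-23/11 + 1*(1 + 1))*60 - 7 = (-23/11 + 1*2)*60 - 7 = (-23/11 + 2)*60 - 7 = -1/11*60 - 7 = -60/11 - 7 = -137/11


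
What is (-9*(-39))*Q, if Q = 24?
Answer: 8424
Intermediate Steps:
(-9*(-39))*Q = -9*(-39)*24 = 351*24 = 8424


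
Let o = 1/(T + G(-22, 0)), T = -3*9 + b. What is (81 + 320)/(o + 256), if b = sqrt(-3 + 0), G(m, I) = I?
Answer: 75133365/47958529 + 401*I*sqrt(3)/47958529 ≈ 1.5666 + 1.4482e-5*I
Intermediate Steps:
b = I*sqrt(3) (b = sqrt(-3) = I*sqrt(3) ≈ 1.732*I)
T = -27 + I*sqrt(3) (T = -3*9 + I*sqrt(3) = -27 + I*sqrt(3) ≈ -27.0 + 1.732*I)
o = 1/(-27 + I*sqrt(3)) (o = 1/((-27 + I*sqrt(3)) + 0) = 1/(-27 + I*sqrt(3)) ≈ -0.036885 - 0.0023662*I)
(81 + 320)/(o + 256) = (81 + 320)/((-9/244 - I*sqrt(3)/732) + 256) = 401/(62455/244 - I*sqrt(3)/732)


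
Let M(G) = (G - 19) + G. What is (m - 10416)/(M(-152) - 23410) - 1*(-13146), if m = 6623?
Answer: 311997811/23733 ≈ 13146.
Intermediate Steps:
M(G) = -19 + 2*G (M(G) = (-19 + G) + G = -19 + 2*G)
(m - 10416)/(M(-152) - 23410) - 1*(-13146) = (6623 - 10416)/((-19 + 2*(-152)) - 23410) - 1*(-13146) = -3793/((-19 - 304) - 23410) + 13146 = -3793/(-323 - 23410) + 13146 = -3793/(-23733) + 13146 = -3793*(-1/23733) + 13146 = 3793/23733 + 13146 = 311997811/23733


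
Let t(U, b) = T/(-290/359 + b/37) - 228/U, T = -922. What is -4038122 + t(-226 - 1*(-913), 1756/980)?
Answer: -2284551008584256/565916021 ≈ -4.0369e+6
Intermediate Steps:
t(U, b) = -922/(-290/359 + b/37) - 228/U
-4038122 + t(-226 - 1*(-913), 1756/980) = -4038122 + 2*(1223220 - 6123463*(-226 - 1*(-913)) - 71866056/980)/((-226 - 1*(-913))*(-10730 + 359*(1756/980))) = -4038122 + 2*(1223220 - 6123463*(-226 + 913) - 71866056/980)/((-226 + 913)*(-10730 + 359*(1756*(1/980)))) = -4038122 + 2*(1223220 - 6123463*687 - 40926*439/245)/(687*(-10730 + 359*(439/245))) = -4038122 + 2*(1/687)*(1223220 - 4206819081 - 17966514/245)/(-10730 + 157601/245) = -4038122 + 2*(1/687)*(-1030388952459/245)/(-2471249/245) = -4038122 + 2*(1/687)*(-245/2471249)*(-1030388952459/245) = -4038122 + 686925968306/565916021 = -2284551008584256/565916021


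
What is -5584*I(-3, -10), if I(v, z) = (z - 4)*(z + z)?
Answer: -1563520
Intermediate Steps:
I(v, z) = 2*z*(-4 + z) (I(v, z) = (-4 + z)*(2*z) = 2*z*(-4 + z))
-5584*I(-3, -10) = -11168*(-10)*(-4 - 10) = -11168*(-10)*(-14) = -5584*280 = -1563520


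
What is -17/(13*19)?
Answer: -17/247 ≈ -0.068826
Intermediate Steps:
-17/(13*19) = -17/247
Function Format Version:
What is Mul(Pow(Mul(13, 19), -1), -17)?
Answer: Rational(-17, 247) ≈ -0.068826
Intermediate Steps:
Mul(Pow(Mul(13, 19), -1), -17) = Mul(Pow(247, -1), -17) = Mul(Rational(1, 247), -17) = Rational(-17, 247)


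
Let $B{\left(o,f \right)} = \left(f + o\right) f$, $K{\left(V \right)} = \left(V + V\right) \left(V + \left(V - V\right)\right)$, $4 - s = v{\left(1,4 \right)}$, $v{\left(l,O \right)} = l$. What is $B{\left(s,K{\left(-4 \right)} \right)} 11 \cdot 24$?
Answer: $295680$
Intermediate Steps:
$s = 3$ ($s = 4 - 1 = 3$)
$K{\left(V \right)} = 2 V^{2}$ ($K{\left(V \right)} = 2 V \left(V + 0\right) = 2 V V = 2 V^{2}$)
$B{\left(o,f \right)} = f \left(f + o\right)$
$B{\left(s,K{\left(-4 \right)} \right)} 11 \cdot 24 = 2 \left(-4\right)^{2} \left(2 \left(-4\right)^{2} + 3\right) 11 \cdot 24 = 2 \cdot 16 \left(2 \cdot 16 + 3\right) 264 = 32 \left(32 + 3\right) 264 = 32 \cdot 35 \cdot 264 = 1120 \cdot 264 = 295680$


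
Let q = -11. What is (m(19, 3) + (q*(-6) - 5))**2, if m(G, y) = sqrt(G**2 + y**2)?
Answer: (61 + sqrt(370))**2 ≈ 6437.7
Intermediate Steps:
(m(19, 3) + (q*(-6) - 5))**2 = (sqrt(19**2 + 3**2) + (-11*(-6) - 5))**2 = (sqrt(361 + 9) + (66 - 5))**2 = (sqrt(370) + 61)**2 = (61 + sqrt(370))**2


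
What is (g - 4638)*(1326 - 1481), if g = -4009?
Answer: 1340285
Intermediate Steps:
(g - 4638)*(1326 - 1481) = (-4009 - 4638)*(1326 - 1481) = -8647*(-155) = 1340285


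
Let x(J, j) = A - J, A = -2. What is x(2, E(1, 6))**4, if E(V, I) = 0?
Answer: 256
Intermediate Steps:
x(J, j) = -2 - J
x(2, E(1, 6))**4 = (-2 - 1*2)**4 = (-2 - 2)**4 = (-4)**4 = 256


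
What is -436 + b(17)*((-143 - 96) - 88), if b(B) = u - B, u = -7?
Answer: 7412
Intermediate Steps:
b(B) = -7 - B
-436 + b(17)*((-143 - 96) - 88) = -436 + (-7 - 1*17)*((-143 - 96) - 88) = -436 + (-7 - 17)*(-239 - 88) = -436 - 24*(-327) = -436 + 7848 = 7412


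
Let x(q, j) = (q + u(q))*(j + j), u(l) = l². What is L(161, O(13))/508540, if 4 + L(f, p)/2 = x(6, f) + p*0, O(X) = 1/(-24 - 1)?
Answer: 1352/25427 ≈ 0.053172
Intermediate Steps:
O(X) = -1/25 (O(X) = 1/(-25) = -1/25)
x(q, j) = 2*j*(q + q²) (x(q, j) = (q + q²)*(j + j) = (q + q²)*(2*j) = 2*j*(q + q²))
L(f, p) = -8 + 168*f (L(f, p) = -8 + 2*(2*f*6*(1 + 6) + p*0) = -8 + 2*(2*f*6*7 + 0) = -8 + 2*(84*f + 0) = -8 + 2*(84*f) = -8 + 168*f)
L(161, O(13))/508540 = (-8 + 168*161)/508540 = (-8 + 27048)*(1/508540) = 27040*(1/508540) = 1352/25427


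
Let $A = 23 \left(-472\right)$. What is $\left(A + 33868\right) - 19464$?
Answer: $3548$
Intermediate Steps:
$A = -10856$
$\left(A + 33868\right) - 19464 = \left(-10856 + 33868\right) - 19464 = 23012 - 19464 = 3548$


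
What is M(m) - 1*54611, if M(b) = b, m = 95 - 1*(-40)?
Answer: -54476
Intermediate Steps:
m = 135 (m = 95 + 40 = 135)
M(m) - 1*54611 = 135 - 1*54611 = 135 - 54611 = -54476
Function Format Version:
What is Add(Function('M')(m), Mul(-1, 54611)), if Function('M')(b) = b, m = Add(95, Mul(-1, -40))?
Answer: -54476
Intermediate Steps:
m = 135 (m = Add(95, 40) = 135)
Add(Function('M')(m), Mul(-1, 54611)) = Add(135, Mul(-1, 54611)) = Add(135, -54611) = -54476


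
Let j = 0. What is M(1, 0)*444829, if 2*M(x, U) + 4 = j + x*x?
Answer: -1334487/2 ≈ -6.6724e+5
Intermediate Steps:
M(x, U) = -2 + x²/2 (M(x, U) = -2 + (0 + x*x)/2 = -2 + (0 + x²)/2 = -2 + x²/2)
M(1, 0)*444829 = (-2 + (½)*1²)*444829 = (-2 + (½)*1)*444829 = (-2 + ½)*444829 = -3/2*444829 = -1334487/2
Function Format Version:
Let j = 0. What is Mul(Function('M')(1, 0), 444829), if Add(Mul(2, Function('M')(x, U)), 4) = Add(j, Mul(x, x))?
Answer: Rational(-1334487, 2) ≈ -6.6724e+5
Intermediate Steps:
Function('M')(x, U) = Add(-2, Mul(Rational(1, 2), Pow(x, 2))) (Function('M')(x, U) = Add(-2, Mul(Rational(1, 2), Add(0, Mul(x, x)))) = Add(-2, Mul(Rational(1, 2), Add(0, Pow(x, 2)))) = Add(-2, Mul(Rational(1, 2), Pow(x, 2))))
Mul(Function('M')(1, 0), 444829) = Mul(Add(-2, Mul(Rational(1, 2), Pow(1, 2))), 444829) = Mul(Add(-2, Mul(Rational(1, 2), 1)), 444829) = Mul(Add(-2, Rational(1, 2)), 444829) = Mul(Rational(-3, 2), 444829) = Rational(-1334487, 2)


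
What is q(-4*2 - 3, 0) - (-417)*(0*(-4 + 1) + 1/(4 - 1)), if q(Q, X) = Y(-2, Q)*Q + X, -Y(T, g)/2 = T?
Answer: 95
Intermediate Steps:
Y(T, g) = -2*T
q(Q, X) = X + 4*Q (q(Q, X) = (-2*(-2))*Q + X = 4*Q + X = X + 4*Q)
q(-4*2 - 3, 0) - (-417)*(0*(-4 + 1) + 1/(4 - 1)) = (0 + 4*(-4*2 - 3)) - (-417)*(0*(-4 + 1) + 1/(4 - 1)) = (0 + 4*(-8 - 3)) - (-417)*(0*(-3) + 1/3) = (0 + 4*(-11)) - (-417)*(0 + ⅓) = (0 - 44) - (-417)/3 = -44 - 139*(-1) = -44 + 139 = 95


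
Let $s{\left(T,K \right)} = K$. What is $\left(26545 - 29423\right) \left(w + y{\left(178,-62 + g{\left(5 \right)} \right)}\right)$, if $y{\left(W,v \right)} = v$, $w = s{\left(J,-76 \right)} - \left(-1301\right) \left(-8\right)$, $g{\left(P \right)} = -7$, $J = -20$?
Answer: $30371534$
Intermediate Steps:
$w = -10484$ ($w = -76 - \left(-1301\right) \left(-8\right) = -76 - 10408 = -10484$)
$\left(26545 - 29423\right) \left(w + y{\left(178,-62 + g{\left(5 \right)} \right)}\right) = \left(26545 - 29423\right) \left(-10484 - 69\right) = - 2878 \left(-10484 - 69\right) = \left(-2878\right) \left(-10553\right) = 30371534$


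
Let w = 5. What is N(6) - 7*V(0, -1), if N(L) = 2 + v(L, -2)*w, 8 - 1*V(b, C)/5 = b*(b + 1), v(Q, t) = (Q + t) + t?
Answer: -268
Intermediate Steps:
v(Q, t) = Q + 2*t
V(b, C) = 40 - 5*b*(1 + b) (V(b, C) = 40 - 5*b*(b + 1) = 40 - 5*b*(1 + b))
N(L) = -18 + 5*L (N(L) = 2 + (L + 2*(-2))*5 = 2 + (L - 4)*5 = 2 + (-4 + L)*5 = 2 + (-20 + 5*L) = -18 + 5*L)
N(6) - 7*V(0, -1) = (-18 + 5*6) - 7*(40 - 5*0 - 5*0²) = (-18 + 30) - 7*(40 + 0 - 5*0) = 12 - 7*(40 + 0 + 0) = 12 - 7*40 = 12 - 280 = -268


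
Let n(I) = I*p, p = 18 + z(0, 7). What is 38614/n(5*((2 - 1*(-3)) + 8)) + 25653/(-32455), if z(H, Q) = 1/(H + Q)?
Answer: 342430243/10716641 ≈ 31.953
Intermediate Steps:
p = 127/7 (p = 18 + 1/(0 + 7) = 18 + 1/7 = 18 + ⅐ = 127/7 ≈ 18.143)
n(I) = 127*I/7 (n(I) = I*(127/7) = 127*I/7)
38614/n(5*((2 - 1*(-3)) + 8)) + 25653/(-32455) = 38614/((127*(5*((2 - 1*(-3)) + 8))/7)) + 25653/(-32455) = 38614/((127*(5*((2 + 3) + 8))/7)) + 25653*(-1/32455) = 38614/((127*(5*(5 + 8))/7)) - 25653/32455 = 38614/((127*(5*13)/7)) - 25653/32455 = 38614/(((127/7)*65)) - 25653/32455 = 38614/(8255/7) - 25653/32455 = 38614*(7/8255) - 25653/32455 = 270298/8255 - 25653/32455 = 342430243/10716641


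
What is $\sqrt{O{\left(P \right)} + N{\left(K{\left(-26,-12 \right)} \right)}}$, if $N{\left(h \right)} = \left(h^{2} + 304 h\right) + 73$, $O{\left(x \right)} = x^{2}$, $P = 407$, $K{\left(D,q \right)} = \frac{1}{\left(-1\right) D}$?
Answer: $\frac{\sqrt{112035977}}{26} \approx 407.1$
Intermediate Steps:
$K{\left(D,q \right)} = - \frac{1}{D}$
$N{\left(h \right)} = 73 + h^{2} + 304 h$
$\sqrt{O{\left(P \right)} + N{\left(K{\left(-26,-12 \right)} \right)}} = \sqrt{407^{2} + \left(73 + \left(- \frac{1}{-26}\right)^{2} + 304 \left(- \frac{1}{-26}\right)\right)} = \sqrt{165649 + \left(73 + \left(\left(-1\right) \left(- \frac{1}{26}\right)\right)^{2} + 304 \left(\left(-1\right) \left(- \frac{1}{26}\right)\right)\right)} = \sqrt{165649 + \left(73 + \left(\frac{1}{26}\right)^{2} + 304 \cdot \frac{1}{26}\right)} = \sqrt{165649 + \left(73 + \frac{1}{676} + \frac{152}{13}\right)} = \sqrt{165649 + \frac{57253}{676}} = \sqrt{\frac{112035977}{676}} = \frac{\sqrt{112035977}}{26}$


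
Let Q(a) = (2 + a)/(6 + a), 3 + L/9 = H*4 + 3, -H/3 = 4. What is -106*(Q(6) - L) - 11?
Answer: -137621/3 ≈ -45874.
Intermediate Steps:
H = -12 (H = -3*4 = -12)
L = -432 (L = -27 + 9*(-12*4 + 3) = -27 + 9*(-48 + 3) = -27 + 9*(-45) = -27 - 405 = -432)
Q(a) = (2 + a)/(6 + a)
-106*(Q(6) - L) - 11 = -106*((2 + 6)/(6 + 6) - 1*(-432)) - 11 = -106*(8/12 + 432) - 11 = -106*((1/12)*8 + 432) - 11 = -106*(2/3 + 432) - 11 = -106*1298/3 - 11 = -137588/3 - 11 = -137621/3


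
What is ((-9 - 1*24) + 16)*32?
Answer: -544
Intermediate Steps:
((-9 - 1*24) + 16)*32 = ((-9 - 24) + 16)*32 = (-33 + 16)*32 = -17*32 = -544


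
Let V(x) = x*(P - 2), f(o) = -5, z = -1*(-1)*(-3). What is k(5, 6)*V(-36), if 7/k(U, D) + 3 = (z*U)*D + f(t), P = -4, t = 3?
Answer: -108/7 ≈ -15.429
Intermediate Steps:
z = -3 (z = 1*(-3) = -3)
V(x) = -6*x (V(x) = x*(-4 - 2) = x*(-6) = -6*x)
k(U, D) = 7/(-8 - 3*D*U) (k(U, D) = 7/(-3 + ((-3*U)*D - 5)) = 7/(-3 + (-3*D*U - 5)) = 7/(-3 + (-5 - 3*D*U)) = 7/(-8 - 3*D*U))
k(5, 6)*V(-36) = (7/(-8 - 3*6*5))*(-6*(-36)) = (7/(-8 - 90))*216 = (7/(-98))*216 = (7*(-1/98))*216 = -1/14*216 = -108/7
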